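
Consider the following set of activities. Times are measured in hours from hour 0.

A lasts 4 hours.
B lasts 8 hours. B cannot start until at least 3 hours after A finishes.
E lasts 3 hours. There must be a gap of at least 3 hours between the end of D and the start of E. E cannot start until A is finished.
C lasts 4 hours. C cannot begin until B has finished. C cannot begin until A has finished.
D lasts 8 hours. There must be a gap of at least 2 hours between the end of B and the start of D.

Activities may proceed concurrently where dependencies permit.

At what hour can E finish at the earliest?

A can start immediately at hour 0; it finishes at hour 4.
After A (finishes hour 4, plus 3-hour gap → hour 7), B can start at hour 7 and finishes at hour 15.
D waits on B (finishes hour 15, plus 2-hour gap → hour 17), so it starts at hour 17 and finishes at 17 + 8 = hour 25.
E has to wait for D (finishes hour 25, plus 3-hour gap → hour 28); A (finishes hour 4). The latest of these is hour 28, so E runs hour 28 to 28 + 3 = hour 31.

31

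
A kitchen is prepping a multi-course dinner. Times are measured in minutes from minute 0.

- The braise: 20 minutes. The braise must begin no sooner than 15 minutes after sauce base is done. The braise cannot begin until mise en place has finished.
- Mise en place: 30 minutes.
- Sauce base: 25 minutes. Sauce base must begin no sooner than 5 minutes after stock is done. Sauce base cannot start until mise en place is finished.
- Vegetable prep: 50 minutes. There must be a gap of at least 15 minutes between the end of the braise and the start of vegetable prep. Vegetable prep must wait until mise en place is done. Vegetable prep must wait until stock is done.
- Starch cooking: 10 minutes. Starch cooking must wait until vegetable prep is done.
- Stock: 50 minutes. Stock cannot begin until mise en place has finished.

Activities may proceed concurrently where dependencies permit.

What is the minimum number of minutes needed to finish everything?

220

Nothing blocks mise en place, so it runs from minute 0 to minute 30.
After mise en place (finishes minute 30), stock can start at minute 30 and finishes at minute 80.
Sauce base cannot start until stock (finishes minute 80, plus 5-minute gap → minute 85); mise en place (finishes minute 30). The controlling bound is minute 85, so sauce base finishes at 85 + 25 = minute 110.
For the braise: sauce base (finishes minute 110, plus 15-minute gap → minute 125); mise en place (finishes minute 30). Taking the maximum gives a start of minute 125, and it finishes at 125 + 20 = minute 145.
For vegetable prep: the braise (finishes minute 145, plus 15-minute gap → minute 160); mise en place (finishes minute 30); stock (finishes minute 80). Taking the maximum gives a start of minute 160, and it finishes at 160 + 50 = minute 210.
Starch cooking cannot begin until vegetable prep (finishes minute 210). It runs from minute 210 to 210 + 10 = minute 220.
All tasks are finished once the last one completes. Finish times: Mise en place at 30, Stock at 80, Sauce base at 110, The braise at 145, Vegetable prep at 210, Starch cooking at 220. The latest is minute 220.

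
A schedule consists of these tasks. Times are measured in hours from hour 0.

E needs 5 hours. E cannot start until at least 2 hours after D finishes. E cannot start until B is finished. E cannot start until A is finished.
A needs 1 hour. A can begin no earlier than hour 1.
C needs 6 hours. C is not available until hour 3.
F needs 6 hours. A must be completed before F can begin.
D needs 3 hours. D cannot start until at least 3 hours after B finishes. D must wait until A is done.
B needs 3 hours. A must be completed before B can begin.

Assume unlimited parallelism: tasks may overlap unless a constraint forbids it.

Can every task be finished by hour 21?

After its own release at hour 3, C can start at hour 3 and finishes at hour 9.
After its own release at hour 1, A can start at hour 1 and finishes at hour 2.
After A (finishes hour 2), F can start at hour 2 and finishes at hour 8.
B cannot begin until A (finishes hour 2). It runs from hour 2 to 2 + 3 = hour 5.
D has to wait for B (finishes hour 5, plus 3-hour gap → hour 8); A (finishes hour 2). The latest of these is hour 8, so D runs hour 8 to 8 + 3 = hour 11.
E needs all of D (finishes hour 11, plus 2-hour gap → hour 13); B (finishes hour 5); A (finishes hour 2). That puts its earliest start at hour 13; it finishes at 13 + 5 = hour 18.
Every task is finished by hour 18, which is no later than the deadline of 21, so the schedule is feasible.

Yes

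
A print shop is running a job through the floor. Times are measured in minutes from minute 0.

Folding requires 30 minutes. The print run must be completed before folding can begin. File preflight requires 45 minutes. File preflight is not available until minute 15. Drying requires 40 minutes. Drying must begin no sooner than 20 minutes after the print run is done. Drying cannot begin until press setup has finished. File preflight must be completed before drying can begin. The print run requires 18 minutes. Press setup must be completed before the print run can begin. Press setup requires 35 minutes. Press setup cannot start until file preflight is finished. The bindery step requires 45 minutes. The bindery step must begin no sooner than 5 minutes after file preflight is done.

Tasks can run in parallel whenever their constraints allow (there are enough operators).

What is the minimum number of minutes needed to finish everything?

173

File preflight cannot begin until its own release at minute 15. It runs from minute 15 to 15 + 45 = minute 60.
The bindery step cannot begin until file preflight (finishes minute 60, plus 5-minute gap → minute 65). It runs from minute 65 to 65 + 45 = minute 110.
Press setup cannot begin until file preflight (finishes minute 60). It runs from minute 60 to 60 + 35 = minute 95.
The print run cannot begin until press setup (finishes minute 95). It runs from minute 95 to 95 + 18 = minute 113.
Folding waits on the print run (finishes minute 113), so it starts at minute 113 and finishes at 113 + 30 = minute 143.
Drying cannot start until the print run (finishes minute 113, plus 20-minute gap → minute 133); press setup (finishes minute 95); file preflight (finishes minute 60). The controlling bound is minute 133, so drying finishes at 133 + 40 = minute 173.
All tasks are finished once the last one completes. Finish times: File preflight at 60, Press setup at 95, The print run at 113, Drying at 173, Folding at 143, The bindery step at 110. The latest is minute 173.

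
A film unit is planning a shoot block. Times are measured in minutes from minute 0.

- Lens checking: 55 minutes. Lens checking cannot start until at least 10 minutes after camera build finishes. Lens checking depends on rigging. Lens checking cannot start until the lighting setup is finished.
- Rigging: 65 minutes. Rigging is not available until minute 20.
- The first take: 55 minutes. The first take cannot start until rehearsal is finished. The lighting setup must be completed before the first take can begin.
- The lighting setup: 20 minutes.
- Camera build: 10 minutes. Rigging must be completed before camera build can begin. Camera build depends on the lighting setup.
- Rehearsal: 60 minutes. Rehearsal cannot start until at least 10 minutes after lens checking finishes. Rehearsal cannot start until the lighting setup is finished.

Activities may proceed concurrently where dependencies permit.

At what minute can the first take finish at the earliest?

The lighting setup can start immediately at minute 0; it finishes at minute 20.
Rigging waits on its own release at minute 20, so it starts at minute 20 and finishes at 20 + 65 = minute 85.
Camera build needs all of rigging (finishes minute 85); the lighting setup (finishes minute 20). That puts its earliest start at minute 85; it finishes at 85 + 10 = minute 95.
Lens checking has to wait for camera build (finishes minute 95, plus 10-minute gap → minute 105); rigging (finishes minute 85); the lighting setup (finishes minute 20). The latest of these is minute 105, so lens checking runs minute 105 to 105 + 55 = minute 160.
Rehearsal has to wait for lens checking (finishes minute 160, plus 10-minute gap → minute 170); the lighting setup (finishes minute 20). The latest of these is minute 170, so rehearsal runs minute 170 to 170 + 60 = minute 230.
The first take needs all of rehearsal (finishes minute 230); the lighting setup (finishes minute 20). That puts its earliest start at minute 230; it finishes at 230 + 55 = minute 285.

285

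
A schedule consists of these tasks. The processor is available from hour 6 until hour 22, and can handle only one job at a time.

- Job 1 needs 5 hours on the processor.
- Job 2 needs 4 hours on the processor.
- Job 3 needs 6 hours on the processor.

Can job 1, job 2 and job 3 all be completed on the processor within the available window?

The processor window is 22 − 6 = 16 hours.
Running back to back, the jobs need 5 + 4 + 6 = 15 hours on the processor.
Since 15 ≤ 16, they fit within the window.

Yes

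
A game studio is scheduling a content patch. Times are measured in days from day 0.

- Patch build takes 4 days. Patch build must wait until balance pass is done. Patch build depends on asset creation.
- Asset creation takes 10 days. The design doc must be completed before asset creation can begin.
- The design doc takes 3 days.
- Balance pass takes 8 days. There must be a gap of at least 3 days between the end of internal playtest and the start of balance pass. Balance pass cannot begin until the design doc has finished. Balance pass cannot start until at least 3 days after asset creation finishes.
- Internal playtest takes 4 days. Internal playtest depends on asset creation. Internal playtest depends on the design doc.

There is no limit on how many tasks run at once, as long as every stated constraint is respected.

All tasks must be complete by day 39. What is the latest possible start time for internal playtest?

20

Patch build has no dependents, so it just needs to finish by day 39. Starting by 39 − 4 = day 35 achieves that.
Balance pass has to be done before patch build (must start by day 35). That means finishing by day 35, i.e. starting by 35 − 8 = day 27.
Internal playtest has to be done before balance pass (must start by day 27, minus 3-day gap → day 24). That means finishing by day 24, i.e. starting by 24 − 4 = day 20.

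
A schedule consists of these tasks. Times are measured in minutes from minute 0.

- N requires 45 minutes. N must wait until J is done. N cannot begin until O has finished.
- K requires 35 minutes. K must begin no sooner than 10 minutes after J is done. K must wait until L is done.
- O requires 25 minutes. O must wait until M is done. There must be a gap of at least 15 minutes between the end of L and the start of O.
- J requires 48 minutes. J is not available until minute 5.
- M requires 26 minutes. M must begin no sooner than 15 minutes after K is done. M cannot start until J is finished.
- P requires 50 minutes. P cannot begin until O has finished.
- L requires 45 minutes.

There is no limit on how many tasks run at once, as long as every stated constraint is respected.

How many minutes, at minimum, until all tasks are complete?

214

L has no prerequisites, so it starts at minute 0 and finishes at minute 45.
J waits on its own release at minute 5, so it starts at minute 5 and finishes at 5 + 48 = minute 53.
K has to wait for J (finishes minute 53, plus 10-minute gap → minute 63); L (finishes minute 45). The latest of these is minute 63, so K runs minute 63 to 63 + 35 = minute 98.
For M: K (finishes minute 98, plus 15-minute gap → minute 113); J (finishes minute 53). Taking the maximum gives a start of minute 113, and it finishes at 113 + 26 = minute 139.
O needs all of M (finishes minute 139); L (finishes minute 45, plus 15-minute gap → minute 60). That puts its earliest start at minute 139; it finishes at 139 + 25 = minute 164.
P cannot begin until O (finishes minute 164). It runs from minute 164 to 164 + 50 = minute 214.
N needs all of J (finishes minute 53); O (finishes minute 164). That puts its earliest start at minute 164; it finishes at 164 + 45 = minute 209.
All tasks are finished once the last one completes. Finish times: J at 53, K at 98, L at 45, M at 139, N at 209, O at 164, P at 214. The latest is minute 214.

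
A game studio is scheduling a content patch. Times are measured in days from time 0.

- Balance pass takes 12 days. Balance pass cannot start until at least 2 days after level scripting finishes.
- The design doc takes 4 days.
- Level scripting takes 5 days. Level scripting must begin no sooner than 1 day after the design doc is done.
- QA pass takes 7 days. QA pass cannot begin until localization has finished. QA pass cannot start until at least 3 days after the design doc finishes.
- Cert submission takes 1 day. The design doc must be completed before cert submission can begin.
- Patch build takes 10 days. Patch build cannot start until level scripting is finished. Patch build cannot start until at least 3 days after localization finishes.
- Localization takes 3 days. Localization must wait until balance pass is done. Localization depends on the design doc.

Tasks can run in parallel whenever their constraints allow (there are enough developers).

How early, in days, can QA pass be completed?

The design doc has no prerequisites, so it starts at day 0 and finishes at day 4.
After the design doc (finishes day 4, plus 1-day gap → day 5), level scripting can start at day 5 and finishes at day 10.
Balance pass cannot begin until level scripting (finishes day 10, plus 2-day gap → day 12). It runs from day 12 to 12 + 12 = day 24.
For localization: balance pass (finishes day 24); the design doc (finishes day 4). Taking the maximum gives a start of day 24, and it finishes at 24 + 3 = day 27.
QA pass cannot start until localization (finishes day 27); the design doc (finishes day 4, plus 3-day gap → day 7). The controlling bound is day 27, so QA pass finishes at 27 + 7 = day 34.

34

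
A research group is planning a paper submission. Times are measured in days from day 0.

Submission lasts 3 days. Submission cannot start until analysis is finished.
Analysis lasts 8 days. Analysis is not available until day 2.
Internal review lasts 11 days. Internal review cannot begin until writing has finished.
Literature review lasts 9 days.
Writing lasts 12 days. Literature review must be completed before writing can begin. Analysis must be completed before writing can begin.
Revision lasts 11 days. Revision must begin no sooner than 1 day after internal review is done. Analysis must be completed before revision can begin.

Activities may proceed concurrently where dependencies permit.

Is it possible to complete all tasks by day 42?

No

After its own release at day 2, analysis can start at day 2 and finishes at day 10.
Submission cannot begin until analysis (finishes day 10). It runs from day 10 to 10 + 3 = day 13.
Literature review can start immediately at day 0; it finishes at day 9.
Writing has to wait for literature review (finishes day 9); analysis (finishes day 10). The latest of these is day 10, so writing runs day 10 to 10 + 12 = day 22.
Internal review waits on writing (finishes day 22), so it starts at day 22 and finishes at 22 + 11 = day 33.
Revision needs all of internal review (finishes day 33, plus 1-day gap → day 34); analysis (finishes day 10). That puts its earliest start at day 34; it finishes at 34 + 11 = day 45.
The earliest everything can be done is day 45, which is after the deadline of 42, so it is not possible.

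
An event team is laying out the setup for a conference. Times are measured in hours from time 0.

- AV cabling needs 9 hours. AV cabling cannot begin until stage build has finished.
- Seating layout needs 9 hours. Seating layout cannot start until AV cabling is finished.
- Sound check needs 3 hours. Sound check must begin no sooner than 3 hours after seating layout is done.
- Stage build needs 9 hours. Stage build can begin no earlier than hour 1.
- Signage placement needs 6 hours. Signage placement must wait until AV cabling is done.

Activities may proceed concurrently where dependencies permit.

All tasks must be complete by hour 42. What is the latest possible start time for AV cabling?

Sound check must finish by hour 42; it takes 3 hours, so it must start by 42 − 3 = hour 39.
Since sound check (must start by hour 39, minus 3-hour gap → hour 36) depends on it, seating layout must finish by hour 36. Backing off its 9-hour duration gives a latest start of hour 27.
Signage placement must finish by hour 42; it takes 6 hours, so it must start by 42 − 6 = hour 36.
AV cabling feeds seating layout (must start by hour 27); signage placement (must start by hour 36). Taking the minimum, AV cabling must finish by hour 27 and start by 27 − 9 = hour 18.

18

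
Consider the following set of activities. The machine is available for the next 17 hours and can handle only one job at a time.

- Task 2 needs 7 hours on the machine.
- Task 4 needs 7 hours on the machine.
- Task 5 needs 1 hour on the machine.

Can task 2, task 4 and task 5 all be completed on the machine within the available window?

Running back to back, the jobs need 7 + 7 + 1 = 15 hours on the machine.
Since 15 ≤ 17, they fit within the window.

Yes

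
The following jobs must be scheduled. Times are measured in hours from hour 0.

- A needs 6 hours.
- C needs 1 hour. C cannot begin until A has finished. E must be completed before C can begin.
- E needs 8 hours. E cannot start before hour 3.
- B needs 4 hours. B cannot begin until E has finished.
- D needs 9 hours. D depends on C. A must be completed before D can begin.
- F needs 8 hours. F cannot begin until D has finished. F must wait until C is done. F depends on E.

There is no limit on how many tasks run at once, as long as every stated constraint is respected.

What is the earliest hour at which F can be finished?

29

E waits on its own release at hour 3, so it starts at hour 3 and finishes at 3 + 8 = hour 11.
A can start immediately at hour 0; it finishes at hour 6.
C needs all of A (finishes hour 6); E (finishes hour 11). That puts its earliest start at hour 11; it finishes at 11 + 1 = hour 12.
D has to wait for C (finishes hour 12); A (finishes hour 6). The latest of these is hour 12, so D runs hour 12 to 12 + 9 = hour 21.
For F: D (finishes hour 21); C (finishes hour 12); E (finishes hour 11). Taking the maximum gives a start of hour 21, and it finishes at 21 + 8 = hour 29.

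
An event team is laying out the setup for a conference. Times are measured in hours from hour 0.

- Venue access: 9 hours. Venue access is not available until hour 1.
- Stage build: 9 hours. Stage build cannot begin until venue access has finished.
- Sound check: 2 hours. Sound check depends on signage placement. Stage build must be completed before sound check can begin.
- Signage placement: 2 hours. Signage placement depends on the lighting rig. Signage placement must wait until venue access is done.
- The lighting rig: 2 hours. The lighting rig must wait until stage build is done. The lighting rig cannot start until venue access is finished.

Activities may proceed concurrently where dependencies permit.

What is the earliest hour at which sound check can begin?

23

After its own release at hour 1, venue access can start at hour 1 and finishes at hour 10.
After venue access (finishes hour 10), stage build can start at hour 10 and finishes at hour 19.
The lighting rig has to wait for stage build (finishes hour 19); venue access (finishes hour 10). The latest of these is hour 19, so the lighting rig runs hour 19 to 19 + 2 = hour 21.
Signage placement needs all of the lighting rig (finishes hour 21); venue access (finishes hour 10). That puts its earliest start at hour 21; it finishes at 21 + 2 = hour 23.
Sound check waits on signage placement (finishes hour 23); stage build (finishes hour 19). The latest of these is hour 23, which is the earliest sound check can start.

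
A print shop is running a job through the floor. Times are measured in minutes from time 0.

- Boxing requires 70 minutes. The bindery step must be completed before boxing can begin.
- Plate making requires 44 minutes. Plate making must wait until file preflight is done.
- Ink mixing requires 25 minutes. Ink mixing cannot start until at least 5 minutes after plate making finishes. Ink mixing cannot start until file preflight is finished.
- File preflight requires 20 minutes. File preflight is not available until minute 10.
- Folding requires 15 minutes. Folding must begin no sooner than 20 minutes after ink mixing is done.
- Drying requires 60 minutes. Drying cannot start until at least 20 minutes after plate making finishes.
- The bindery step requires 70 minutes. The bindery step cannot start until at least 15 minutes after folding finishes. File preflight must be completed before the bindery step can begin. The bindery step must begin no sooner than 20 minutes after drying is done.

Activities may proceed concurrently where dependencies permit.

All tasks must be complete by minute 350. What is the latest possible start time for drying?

130

Nothing follows boxing; the deadline of minute 350 is its only limit. It must start by 350 − 70 = minute 280.
Since boxing (must start by minute 280) depends on it, the bindery step must finish by minute 280. Backing off its 70-minute duration gives a latest start of minute 210.
Since the bindery step (must start by minute 210, minus 20-minute gap → minute 190) depends on it, drying must finish by minute 190. Backing off its 60-minute duration gives a latest start of minute 130.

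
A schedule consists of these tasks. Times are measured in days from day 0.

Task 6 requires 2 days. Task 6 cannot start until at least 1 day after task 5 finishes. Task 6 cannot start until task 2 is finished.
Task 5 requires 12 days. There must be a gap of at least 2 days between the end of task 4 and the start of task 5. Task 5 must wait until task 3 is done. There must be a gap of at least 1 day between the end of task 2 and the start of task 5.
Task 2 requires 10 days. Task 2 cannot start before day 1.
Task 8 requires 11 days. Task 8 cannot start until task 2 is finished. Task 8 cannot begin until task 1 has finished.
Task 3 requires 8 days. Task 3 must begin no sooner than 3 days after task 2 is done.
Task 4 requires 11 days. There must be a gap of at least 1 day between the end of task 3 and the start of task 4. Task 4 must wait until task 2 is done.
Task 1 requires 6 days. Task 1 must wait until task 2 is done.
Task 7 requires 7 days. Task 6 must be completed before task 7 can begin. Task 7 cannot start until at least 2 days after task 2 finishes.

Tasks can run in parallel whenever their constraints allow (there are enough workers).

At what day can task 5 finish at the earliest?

After its own release at day 1, task 2 can start at day 1 and finishes at day 11.
After task 2 (finishes day 11, plus 3-day gap → day 14), task 3 can start at day 14 and finishes at day 22.
Task 4 cannot start until task 3 (finishes day 22, plus 1-day gap → day 23); task 2 (finishes day 11). The controlling bound is day 23, so task 4 finishes at 23 + 11 = day 34.
For task 5: task 4 (finishes day 34, plus 2-day gap → day 36); task 3 (finishes day 22); task 2 (finishes day 11, plus 1-day gap → day 12). Taking the maximum gives a start of day 36, and it finishes at 36 + 12 = day 48.

48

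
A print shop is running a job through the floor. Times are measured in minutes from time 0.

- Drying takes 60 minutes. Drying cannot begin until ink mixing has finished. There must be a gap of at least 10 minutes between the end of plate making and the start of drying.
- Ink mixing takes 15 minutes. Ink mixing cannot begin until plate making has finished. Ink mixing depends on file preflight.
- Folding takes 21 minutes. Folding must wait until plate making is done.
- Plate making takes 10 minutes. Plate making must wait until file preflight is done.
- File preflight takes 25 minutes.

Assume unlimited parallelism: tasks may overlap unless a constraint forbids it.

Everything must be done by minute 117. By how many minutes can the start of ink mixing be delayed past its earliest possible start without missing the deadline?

7

File preflight can start immediately at minute 0; it finishes at minute 25.
Plate making waits on file preflight (finishes minute 25), so it starts at minute 25 and finishes at 25 + 10 = minute 35.
Ink mixing needs all of plate making (finishes minute 35); file preflight (finishes minute 25). That puts its earliest start at minute 35; it finishes at 35 + 15 = minute 50.

Working backward from the deadline:
To finish by minute 117, drying (duration 60) must start no later than minute 57.
Ink mixing has to be done before drying (must start by minute 57). That means finishing by minute 57, i.e. starting by 57 − 15 = minute 42.
So ink mixing can start as early as minute 35 and as late as minute 42, giving 42 − 35 = 7 minutes of slack.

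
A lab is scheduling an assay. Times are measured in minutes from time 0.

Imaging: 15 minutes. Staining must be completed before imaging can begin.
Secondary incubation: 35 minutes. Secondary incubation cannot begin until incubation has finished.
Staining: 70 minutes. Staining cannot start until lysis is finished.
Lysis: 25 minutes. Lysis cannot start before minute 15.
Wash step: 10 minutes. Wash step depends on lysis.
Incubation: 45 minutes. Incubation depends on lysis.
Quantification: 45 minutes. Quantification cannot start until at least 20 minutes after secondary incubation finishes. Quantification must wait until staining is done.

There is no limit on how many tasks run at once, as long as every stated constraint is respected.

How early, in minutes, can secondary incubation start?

85

Lysis cannot begin until its own release at minute 15. It runs from minute 15 to 15 + 25 = minute 40.
After lysis (finishes minute 40), incubation can start at minute 40 and finishes at minute 85.
Secondary incubation waits on incubation (finishes minute 85), so the earliest it can start is minute 85.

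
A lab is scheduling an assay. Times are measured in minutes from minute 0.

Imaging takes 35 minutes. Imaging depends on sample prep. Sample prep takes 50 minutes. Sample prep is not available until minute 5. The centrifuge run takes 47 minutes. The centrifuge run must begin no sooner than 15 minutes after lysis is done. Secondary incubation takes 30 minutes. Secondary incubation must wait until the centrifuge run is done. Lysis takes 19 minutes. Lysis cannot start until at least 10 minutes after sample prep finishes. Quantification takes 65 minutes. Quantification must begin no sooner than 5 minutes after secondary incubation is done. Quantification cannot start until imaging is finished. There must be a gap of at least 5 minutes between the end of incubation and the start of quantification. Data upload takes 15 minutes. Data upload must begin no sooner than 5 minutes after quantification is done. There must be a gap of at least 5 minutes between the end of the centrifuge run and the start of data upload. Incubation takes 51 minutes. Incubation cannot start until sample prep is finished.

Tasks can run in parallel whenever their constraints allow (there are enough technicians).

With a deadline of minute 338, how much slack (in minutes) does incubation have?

142

Sample prep cannot begin until its own release at minute 5. It runs from minute 5 to 5 + 50 = minute 55.
Incubation waits on sample prep (finishes minute 55), so it starts at minute 55 and finishes at 55 + 51 = minute 106.

Working backward from the deadline:
To finish by minute 338, data upload (duration 15) must start no later than minute 323.
Since data upload (must start by minute 323, minus 5-minute gap → minute 318) depends on it, quantification must finish by minute 318. Backing off its 65-minute duration gives a latest start of minute 253.
Incubation has to be done before quantification (must start by minute 253, minus 5-minute gap → minute 248). That means finishing by minute 248, i.e. starting by 248 − 51 = minute 197.
So incubation can start as early as minute 55 and as late as minute 197, giving 197 − 55 = 142 minutes of slack.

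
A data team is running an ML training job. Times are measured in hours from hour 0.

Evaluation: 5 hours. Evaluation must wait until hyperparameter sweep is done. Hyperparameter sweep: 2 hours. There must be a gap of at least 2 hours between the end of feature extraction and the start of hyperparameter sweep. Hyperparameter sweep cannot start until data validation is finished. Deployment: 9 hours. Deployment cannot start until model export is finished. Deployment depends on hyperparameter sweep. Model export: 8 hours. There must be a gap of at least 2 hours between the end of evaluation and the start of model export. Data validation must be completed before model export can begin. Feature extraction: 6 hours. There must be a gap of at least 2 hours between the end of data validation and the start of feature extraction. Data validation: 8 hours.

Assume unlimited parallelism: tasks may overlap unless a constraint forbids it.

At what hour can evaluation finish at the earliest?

Data validation has no prerequisites, so it starts at hour 0 and finishes at hour 8.
After data validation (finishes hour 8, plus 2-hour gap → hour 10), feature extraction can start at hour 10 and finishes at hour 16.
For hyperparameter sweep: feature extraction (finishes hour 16, plus 2-hour gap → hour 18); data validation (finishes hour 8). Taking the maximum gives a start of hour 18, and it finishes at 18 + 2 = hour 20.
Evaluation waits on hyperparameter sweep (finishes hour 20), so it starts at hour 20 and finishes at 20 + 5 = hour 25.

25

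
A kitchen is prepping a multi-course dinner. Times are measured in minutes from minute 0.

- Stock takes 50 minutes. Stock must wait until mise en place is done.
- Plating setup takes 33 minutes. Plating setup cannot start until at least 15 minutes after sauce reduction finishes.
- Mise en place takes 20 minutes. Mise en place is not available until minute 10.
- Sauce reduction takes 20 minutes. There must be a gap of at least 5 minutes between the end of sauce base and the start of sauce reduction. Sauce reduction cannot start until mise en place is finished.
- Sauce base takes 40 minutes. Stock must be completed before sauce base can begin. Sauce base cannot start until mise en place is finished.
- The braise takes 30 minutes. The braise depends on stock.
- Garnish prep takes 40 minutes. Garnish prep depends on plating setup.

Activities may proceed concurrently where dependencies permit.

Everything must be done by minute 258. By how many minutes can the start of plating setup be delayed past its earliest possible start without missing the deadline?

25

After its own release at minute 10, mise en place can start at minute 10 and finishes at minute 30.
Stock cannot begin until mise en place (finishes minute 30). It runs from minute 30 to 30 + 50 = minute 80.
Sauce base needs all of stock (finishes minute 80); mise en place (finishes minute 30). That puts its earliest start at minute 80; it finishes at 80 + 40 = minute 120.
Sauce reduction has to wait for sauce base (finishes minute 120, plus 5-minute gap → minute 125); mise en place (finishes minute 30). The latest of these is minute 125, so sauce reduction runs minute 125 to 125 + 20 = minute 145.
Plating setup waits on sauce reduction (finishes minute 145, plus 15-minute gap → minute 160), so it starts at minute 160 and finishes at 160 + 33 = minute 193.

Working backward from the deadline:
Garnish prep has no dependents, so it just needs to finish by minute 258. Starting by 258 − 40 = minute 218 achieves that.
Plating setup feeds into garnish prep (must start by minute 218); so plating setup must finish by minute 218 and therefore start by minute 185.
So plating setup can start as early as minute 160 and as late as minute 185, giving 185 − 160 = 25 minutes of slack.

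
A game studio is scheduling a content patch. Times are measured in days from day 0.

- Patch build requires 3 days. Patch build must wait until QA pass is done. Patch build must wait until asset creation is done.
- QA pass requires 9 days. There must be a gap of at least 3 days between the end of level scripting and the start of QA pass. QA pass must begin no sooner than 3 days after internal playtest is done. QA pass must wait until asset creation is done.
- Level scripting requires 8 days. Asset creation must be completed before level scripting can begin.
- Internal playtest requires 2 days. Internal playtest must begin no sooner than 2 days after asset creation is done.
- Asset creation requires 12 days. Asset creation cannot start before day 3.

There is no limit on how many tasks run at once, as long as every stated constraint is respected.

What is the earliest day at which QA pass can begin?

26

Asset creation cannot begin until its own release at day 3. It runs from day 3 to 3 + 12 = day 15.
After asset creation (finishes day 15, plus 2-day gap → day 17), internal playtest can start at day 17 and finishes at day 19.
Level scripting cannot begin until asset creation (finishes day 15). It runs from day 15 to 15 + 8 = day 23.
QA pass waits on level scripting (finishes day 23, plus 3-day gap → day 26); internal playtest (finishes day 19, plus 3-day gap → day 22); asset creation (finishes day 15). The latest of these is day 26, which is the earliest QA pass can start.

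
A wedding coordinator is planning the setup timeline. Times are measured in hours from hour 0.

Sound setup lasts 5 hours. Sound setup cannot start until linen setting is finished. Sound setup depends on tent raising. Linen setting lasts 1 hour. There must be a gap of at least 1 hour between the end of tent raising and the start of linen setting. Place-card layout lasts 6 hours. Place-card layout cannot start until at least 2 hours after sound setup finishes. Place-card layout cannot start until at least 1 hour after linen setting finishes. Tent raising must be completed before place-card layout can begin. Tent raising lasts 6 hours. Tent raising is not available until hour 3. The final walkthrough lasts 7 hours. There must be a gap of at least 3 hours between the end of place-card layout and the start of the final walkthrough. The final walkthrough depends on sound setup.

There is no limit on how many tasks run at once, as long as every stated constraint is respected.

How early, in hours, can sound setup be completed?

Tent raising cannot begin until its own release at hour 3. It runs from hour 3 to 3 + 6 = hour 9.
After tent raising (finishes hour 9, plus 1-hour gap → hour 10), linen setting can start at hour 10 and finishes at hour 11.
For sound setup: linen setting (finishes hour 11); tent raising (finishes hour 9). Taking the maximum gives a start of hour 11, and it finishes at 11 + 5 = hour 16.

16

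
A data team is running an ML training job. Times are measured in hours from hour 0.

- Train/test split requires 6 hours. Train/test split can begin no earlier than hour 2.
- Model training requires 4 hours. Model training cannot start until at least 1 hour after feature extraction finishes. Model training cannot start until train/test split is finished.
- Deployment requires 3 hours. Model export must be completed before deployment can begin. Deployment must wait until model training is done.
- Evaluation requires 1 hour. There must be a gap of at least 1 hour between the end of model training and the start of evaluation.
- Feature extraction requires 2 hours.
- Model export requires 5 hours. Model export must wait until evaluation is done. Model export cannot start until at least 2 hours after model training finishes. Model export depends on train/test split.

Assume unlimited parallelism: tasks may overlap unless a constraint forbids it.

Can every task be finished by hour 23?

Train/test split waits on its own release at hour 2, so it starts at hour 2 and finishes at 2 + 6 = hour 8.
Nothing blocks feature extraction, so it runs from hour 0 to hour 2.
For model training: feature extraction (finishes hour 2, plus 1-hour gap → hour 3); train/test split (finishes hour 8). Taking the maximum gives a start of hour 8, and it finishes at 8 + 4 = hour 12.
After model training (finishes hour 12, plus 1-hour gap → hour 13), evaluation can start at hour 13 and finishes at hour 14.
Model export cannot start until evaluation (finishes hour 14); model training (finishes hour 12, plus 2-hour gap → hour 14); train/test split (finishes hour 8). The controlling bound is hour 14, so model export finishes at 14 + 5 = hour 19.
For deployment: model export (finishes hour 19); model training (finishes hour 12). Taking the maximum gives a start of hour 19, and it finishes at 19 + 3 = hour 22.
Every task is finished by hour 22, which is no later than the deadline of 23, so the schedule is feasible.

Yes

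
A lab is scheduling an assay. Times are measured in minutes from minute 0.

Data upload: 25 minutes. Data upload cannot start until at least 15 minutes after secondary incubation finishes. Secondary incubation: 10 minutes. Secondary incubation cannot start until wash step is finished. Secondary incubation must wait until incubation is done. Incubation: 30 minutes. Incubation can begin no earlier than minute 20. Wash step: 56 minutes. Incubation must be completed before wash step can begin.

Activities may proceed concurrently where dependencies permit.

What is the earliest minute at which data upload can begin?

131

After its own release at minute 20, incubation can start at minute 20 and finishes at minute 50.
After incubation (finishes minute 50), wash step can start at minute 50 and finishes at minute 106.
For secondary incubation: wash step (finishes minute 106); incubation (finishes minute 50). Taking the maximum gives a start of minute 106, and it finishes at 106 + 10 = minute 116.
Data upload waits on secondary incubation (finishes minute 116, plus 15-minute gap → minute 131), so the earliest it can start is minute 131.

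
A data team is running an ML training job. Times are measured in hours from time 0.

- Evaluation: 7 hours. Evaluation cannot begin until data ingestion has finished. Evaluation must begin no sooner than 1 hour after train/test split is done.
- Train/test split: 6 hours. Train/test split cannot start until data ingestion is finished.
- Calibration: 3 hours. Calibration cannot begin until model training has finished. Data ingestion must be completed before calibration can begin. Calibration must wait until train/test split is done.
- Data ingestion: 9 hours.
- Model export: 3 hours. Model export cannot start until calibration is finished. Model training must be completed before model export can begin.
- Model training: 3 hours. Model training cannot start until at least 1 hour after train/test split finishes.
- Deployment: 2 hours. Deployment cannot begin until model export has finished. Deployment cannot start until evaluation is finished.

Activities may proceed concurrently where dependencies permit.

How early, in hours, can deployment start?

25

Nothing blocks data ingestion, so it runs from hour 0 to hour 9.
Train/test split cannot begin until data ingestion (finishes hour 9). It runs from hour 9 to 9 + 6 = hour 15.
For evaluation: data ingestion (finishes hour 9); train/test split (finishes hour 15, plus 1-hour gap → hour 16). Taking the maximum gives a start of hour 16, and it finishes at 16 + 7 = hour 23.
Model training waits on train/test split (finishes hour 15, plus 1-hour gap → hour 16), so it starts at hour 16 and finishes at 16 + 3 = hour 19.
Calibration cannot start until model training (finishes hour 19); data ingestion (finishes hour 9); train/test split (finishes hour 15). The controlling bound is hour 19, so calibration finishes at 19 + 3 = hour 22.
Model export needs all of calibration (finishes hour 22); model training (finishes hour 19). That puts its earliest start at hour 22; it finishes at 22 + 3 = hour 25.
Deployment waits on model export (finishes hour 25); evaluation (finishes hour 23). The latest of these is hour 25, which is the earliest deployment can start.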